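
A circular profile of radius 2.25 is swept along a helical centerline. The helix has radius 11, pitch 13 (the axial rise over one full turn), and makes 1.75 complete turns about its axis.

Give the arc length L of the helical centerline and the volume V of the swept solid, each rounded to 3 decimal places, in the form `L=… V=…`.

L=123.072 V=1957.380

2πR = 2π·11 = 69.115038
per-turn = √(69.115038² + 13²) = √(4776.8885 + 169) = √4945.8885 = 70.327011
L = 1.75 × 70.327011 = 123.072270
V = π·2.25² × L = 15.904313 × 123.072270 = 1957.379879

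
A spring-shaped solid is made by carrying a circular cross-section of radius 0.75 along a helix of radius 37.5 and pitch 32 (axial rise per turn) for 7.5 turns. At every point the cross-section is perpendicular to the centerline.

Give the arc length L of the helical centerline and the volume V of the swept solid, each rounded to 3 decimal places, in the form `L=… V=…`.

2πR = 2π·37.5 = 235.619449
per-turn = √(235.619449² + 32²) = √(55516.5248 + 1024) = √56540.5248 = 237.782516
L = 7.5 × 237.782516 = 1783.368867
V = π·0.75² × L = 1.767146 × 1783.368867 = 3151.472925

L=1783.369 V=3151.473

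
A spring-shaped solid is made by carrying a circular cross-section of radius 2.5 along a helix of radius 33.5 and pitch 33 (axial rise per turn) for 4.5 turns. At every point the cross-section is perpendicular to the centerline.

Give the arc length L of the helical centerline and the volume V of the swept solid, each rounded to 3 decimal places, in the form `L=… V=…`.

2πR = 2π·33.5 = 210.486708
per-turn = √(210.486708² + 33²) = √(44304.6542 + 1089) = √45393.6542 = 213.057866
L = 4.5 × 213.057866 = 958.760396
V = π·2.5² × L = 19.634954 × 958.760396 = 18825.216351

L=958.760 V=18825.216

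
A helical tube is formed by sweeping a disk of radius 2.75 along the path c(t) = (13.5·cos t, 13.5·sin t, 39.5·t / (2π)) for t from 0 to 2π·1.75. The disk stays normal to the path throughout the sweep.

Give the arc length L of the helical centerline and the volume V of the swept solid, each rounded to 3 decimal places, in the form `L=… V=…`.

2πR = 2π·13.5 = 84.823002
per-turn = √(84.823002² + 39.5²) = √(7194.9416 + 1560.25) = √8755.1916 = 93.569181
L = 1.75 × 93.569181 = 163.746067
V = π·2.75² × L = 23.758294 × 163.746067 = 3890.327262

L=163.746 V=3890.327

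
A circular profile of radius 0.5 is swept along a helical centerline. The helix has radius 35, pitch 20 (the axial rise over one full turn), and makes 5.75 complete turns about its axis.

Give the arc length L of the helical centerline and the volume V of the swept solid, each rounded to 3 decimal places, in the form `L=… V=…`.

2πR = 2π·35 = 219.911486
per-turn = √(219.911486² + 20²) = √(48361.0616 + 400) = √48761.0616 = 220.819070
L = 5.75 × 220.819070 = 1269.709651
V = π·0.5² × L = 0.785398 × 1269.709651 = 997.227628

L=1269.710 V=997.228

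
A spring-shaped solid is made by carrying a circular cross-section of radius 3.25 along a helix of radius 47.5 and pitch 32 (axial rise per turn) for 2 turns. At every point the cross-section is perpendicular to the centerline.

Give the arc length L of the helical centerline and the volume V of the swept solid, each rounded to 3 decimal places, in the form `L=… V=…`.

2πR = 2π·47.5 = 298.451302
per-turn = √(298.451302² + 32²) = √(89073.1797 + 1024) = √90097.1797 = 300.161923
L = 2 × 300.161923 = 600.323845
V = π·3.25² × L = 33.183072 × 600.323845 = 19920.589614

L=600.324 V=19920.590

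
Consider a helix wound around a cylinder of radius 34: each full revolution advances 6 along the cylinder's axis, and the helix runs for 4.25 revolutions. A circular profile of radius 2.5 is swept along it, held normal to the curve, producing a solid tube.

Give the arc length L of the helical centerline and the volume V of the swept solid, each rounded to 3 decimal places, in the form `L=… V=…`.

2πR = 2π·34 = 213.628300
per-turn = √(213.628300² + 6²) = √(45637.0508 + 36) = √45673.0508 = 213.712542
L = 4.25 × 213.712542 = 908.278305
V = π·2.5² × L = 19.634954 × 908.278305 = 17834.002813

L=908.278 V=17834.003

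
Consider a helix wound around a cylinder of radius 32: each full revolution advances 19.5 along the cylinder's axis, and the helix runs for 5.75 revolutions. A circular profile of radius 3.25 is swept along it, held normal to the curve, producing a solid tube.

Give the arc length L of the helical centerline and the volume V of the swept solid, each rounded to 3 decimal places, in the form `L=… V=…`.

2πR = 2π·32 = 201.061930
per-turn = √(201.061930² + 19.5²) = √(40425.8996 + 380.25) = √40806.1496 = 202.005321
L = 5.75 × 202.005321 = 1161.530595
V = π·3.25² × L = 33.183072 × 1161.530595 = 38543.153817

L=1161.531 V=38543.154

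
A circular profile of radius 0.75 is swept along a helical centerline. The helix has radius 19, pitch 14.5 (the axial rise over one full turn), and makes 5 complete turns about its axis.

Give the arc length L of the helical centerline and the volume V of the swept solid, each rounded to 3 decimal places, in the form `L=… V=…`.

2πR = 2π·19 = 119.380521
per-turn = √(119.380521² + 14.5²) = √(14251.7088 + 210.25) = √14461.9588 = 120.257884
L = 5 × 120.257884 = 601.289422
V = π·0.75² × L = 1.767146 × 601.289422 = 1062.566117

L=601.289 V=1062.566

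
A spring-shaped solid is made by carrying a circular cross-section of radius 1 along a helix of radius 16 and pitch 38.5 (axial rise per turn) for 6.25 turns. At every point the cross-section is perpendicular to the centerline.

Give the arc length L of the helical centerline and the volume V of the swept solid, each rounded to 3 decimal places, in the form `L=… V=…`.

2πR = 2π·16 = 100.530965
per-turn = √(100.530965² + 38.5²) = √(10106.4749 + 1482.25) = √11588.7249 = 107.650940
L = 6.25 × 107.650940 = 672.818376
V = π·1² × L = 3.141593 × 672.818376 = 2113.721266

L=672.818 V=2113.721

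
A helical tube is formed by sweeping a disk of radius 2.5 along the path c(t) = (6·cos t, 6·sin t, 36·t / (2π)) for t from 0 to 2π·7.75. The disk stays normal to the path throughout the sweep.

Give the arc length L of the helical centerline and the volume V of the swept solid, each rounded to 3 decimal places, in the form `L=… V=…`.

2πR = 2π·6 = 37.699112
per-turn = √(37.699112² + 36²) = √(1421.2230 + 1296) = √2717.2230 = 52.126989
L = 7.75 × 52.126989 = 403.984169
V = π·2.5² × L = 19.634954 × 403.984169 = 7932.210601

L=403.984 V=7932.211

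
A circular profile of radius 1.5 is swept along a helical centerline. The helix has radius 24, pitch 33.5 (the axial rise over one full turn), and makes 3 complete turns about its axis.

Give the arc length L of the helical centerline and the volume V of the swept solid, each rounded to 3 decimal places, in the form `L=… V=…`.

2πR = 2π·24 = 150.796447
per-turn = √(150.796447² + 33.5²) = √(22739.5685 + 1122.25) = √23861.8185 = 154.472711
L = 3 × 154.472711 = 463.418134
V = π·1.5² × L = 7.068583 × 463.418134 = 3275.709762

L=463.418 V=3275.710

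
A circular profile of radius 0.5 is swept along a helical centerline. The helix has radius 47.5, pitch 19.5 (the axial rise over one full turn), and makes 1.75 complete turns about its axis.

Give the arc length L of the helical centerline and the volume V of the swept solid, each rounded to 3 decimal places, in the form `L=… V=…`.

2πR = 2π·47.5 = 298.451302
per-turn = √(298.451302² + 19.5²) = √(89073.1797 + 380.25) = √89453.4297 = 299.087662
L = 1.75 × 299.087662 = 523.403409
V = π·0.5² × L = 0.785398 × 523.403409 = 411.080076

L=523.403 V=411.080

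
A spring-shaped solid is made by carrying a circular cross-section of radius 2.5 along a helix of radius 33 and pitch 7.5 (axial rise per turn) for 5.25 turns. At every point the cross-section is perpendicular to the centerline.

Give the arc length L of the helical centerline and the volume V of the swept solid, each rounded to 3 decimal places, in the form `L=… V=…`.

2πR = 2π·33 = 207.345115
per-turn = √(207.345115² + 7.5²) = √(42991.9968 + 56.25) = √43048.2468 = 207.480714
L = 5.25 × 207.480714 = 1089.273750
V = π·2.5² × L = 19.634954 × 1089.273750 = 21387.840060

L=1089.274 V=21387.840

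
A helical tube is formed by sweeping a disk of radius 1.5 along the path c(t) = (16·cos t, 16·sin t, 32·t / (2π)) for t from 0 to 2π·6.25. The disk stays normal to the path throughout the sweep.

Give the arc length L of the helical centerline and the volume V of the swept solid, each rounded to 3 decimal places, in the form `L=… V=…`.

L=659.382 V=4660.894

2πR = 2π·16 = 100.530965
per-turn = √(100.530965² + 32²) = √(10106.4749 + 1024) = √11130.4749 = 105.501066
L = 6.25 × 105.501066 = 659.381662
V = π·1.5² × L = 7.068583 × 659.381662 = 4660.894316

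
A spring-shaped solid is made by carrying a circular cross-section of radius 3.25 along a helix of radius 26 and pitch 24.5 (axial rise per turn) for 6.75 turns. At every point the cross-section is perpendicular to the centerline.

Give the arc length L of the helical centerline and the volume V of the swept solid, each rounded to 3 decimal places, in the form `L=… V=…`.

L=1115.031 V=37000.153

2πR = 2π·26 = 163.362818
per-turn = √(163.362818² + 24.5²) = √(26687.4103 + 600.25) = √27287.6603 = 165.189771
L = 6.75 × 165.189771 = 1115.030951
V = π·3.25² × L = 33.183072 × 1115.030951 = 37000.152790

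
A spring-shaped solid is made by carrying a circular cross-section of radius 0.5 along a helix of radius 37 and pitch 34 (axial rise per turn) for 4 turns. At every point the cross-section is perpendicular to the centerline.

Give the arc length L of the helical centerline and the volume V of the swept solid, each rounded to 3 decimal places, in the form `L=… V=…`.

L=939.804 V=738.120

2πR = 2π·37 = 232.477856
per-turn = √(232.477856² + 34²) = √(54045.9537 + 1156) = √55201.9537 = 234.950960
L = 4 × 234.950960 = 939.803841
V = π·0.5² × L = 0.785398 × 939.803841 = 738.120211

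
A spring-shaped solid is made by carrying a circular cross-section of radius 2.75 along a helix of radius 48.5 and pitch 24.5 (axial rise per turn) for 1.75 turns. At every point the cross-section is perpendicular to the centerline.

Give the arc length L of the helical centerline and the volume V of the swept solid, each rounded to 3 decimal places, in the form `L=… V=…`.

L=535.006 V=12710.833

2πR = 2π·48.5 = 304.734487
per-turn = √(304.734487² + 24.5²) = √(92863.1078 + 600.25) = √93463.3578 = 305.717775
L = 1.75 × 305.717775 = 535.006106
V = π·2.75² × L = 23.758294 × 535.006106 = 12710.832591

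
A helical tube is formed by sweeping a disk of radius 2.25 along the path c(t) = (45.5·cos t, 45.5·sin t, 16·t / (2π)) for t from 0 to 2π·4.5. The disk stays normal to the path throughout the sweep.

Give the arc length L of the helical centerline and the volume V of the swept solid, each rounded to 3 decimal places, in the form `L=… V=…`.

L=1288.495 V=20492.634

2πR = 2π·45.5 = 285.884931
per-turn = √(285.884931² + 16²) = √(81730.1940 + 256) = √81986.1940 = 286.332314
L = 4.5 × 286.332314 = 1288.495413
V = π·2.25² × L = 15.904313 × 1288.495413 = 20492.634102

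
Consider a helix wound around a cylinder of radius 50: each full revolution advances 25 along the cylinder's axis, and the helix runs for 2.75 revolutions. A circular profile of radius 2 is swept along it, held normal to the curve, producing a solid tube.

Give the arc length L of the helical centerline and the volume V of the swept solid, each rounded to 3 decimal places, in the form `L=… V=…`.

2πR = 2π·50 = 314.159265
per-turn = √(314.159265² + 25²) = √(98696.0440 + 625) = √99321.0440 = 315.152414
L = 2.75 × 315.152414 = 866.669138
V = π·2² × L = 12.566371 × 866.669138 = 10890.885592

L=866.669 V=10890.886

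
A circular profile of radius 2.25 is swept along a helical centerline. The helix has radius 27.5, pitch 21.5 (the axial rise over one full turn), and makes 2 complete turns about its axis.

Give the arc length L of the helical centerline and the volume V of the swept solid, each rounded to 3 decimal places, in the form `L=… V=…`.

L=348.240 V=5538.521

2πR = 2π·27.5 = 172.787596
per-turn = √(172.787596² + 21.5²) = √(29855.5533 + 462.25) = √30317.8033 = 174.120083
L = 2 × 174.120083 = 348.240166
V = π·2.25² × L = 15.904313 × 348.240166 = 5538.520534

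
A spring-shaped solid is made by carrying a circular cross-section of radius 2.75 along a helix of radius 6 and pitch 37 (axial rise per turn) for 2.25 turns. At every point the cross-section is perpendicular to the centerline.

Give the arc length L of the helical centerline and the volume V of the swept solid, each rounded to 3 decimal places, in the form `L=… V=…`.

L=118.851 V=2823.691

2πR = 2π·6 = 37.699112
per-turn = √(37.699112² + 37²) = √(1421.2230 + 1369) = √2790.2230 = 52.822562
L = 2.25 × 52.822562 = 118.850764
V = π·2.75² × L = 23.758294 × 118.850764 = 2823.691446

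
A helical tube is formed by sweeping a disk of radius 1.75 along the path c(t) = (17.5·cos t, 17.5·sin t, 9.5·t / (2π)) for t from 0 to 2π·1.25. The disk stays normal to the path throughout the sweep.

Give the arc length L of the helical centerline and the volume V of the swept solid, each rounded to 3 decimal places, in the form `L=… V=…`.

L=137.957 V=1327.299

2πR = 2π·17.5 = 109.955743
per-turn = √(109.955743² + 9.5²) = √(12090.2654 + 90.25) = √12180.5154 = 110.365372
L = 1.25 × 110.365372 = 137.956715
V = π·1.75² × L = 9.621128 × 137.956715 = 1327.299148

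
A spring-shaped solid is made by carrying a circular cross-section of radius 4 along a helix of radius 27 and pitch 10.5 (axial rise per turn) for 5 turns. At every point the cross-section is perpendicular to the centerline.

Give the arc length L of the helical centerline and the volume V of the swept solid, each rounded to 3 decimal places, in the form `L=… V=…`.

2πR = 2π·27 = 169.646003
per-turn = √(169.646003² + 10.5²) = √(28779.7664 + 110.25) = √28890.0164 = 169.970634
L = 5 × 169.970634 = 849.853170
V = π·4² × L = 50.265482 × 849.853170 = 42718.279616

L=849.853 V=42718.280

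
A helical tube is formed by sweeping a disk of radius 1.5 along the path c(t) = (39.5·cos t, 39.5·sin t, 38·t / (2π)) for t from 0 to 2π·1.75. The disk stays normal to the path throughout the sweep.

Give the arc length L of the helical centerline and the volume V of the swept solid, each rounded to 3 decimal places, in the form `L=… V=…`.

L=439.387 V=3105.841

2πR = 2π·39.5 = 248.185820
per-turn = √(248.185820² + 38²) = √(61596.2011 + 1444) = √63040.2011 = 251.078078
L = 1.75 × 251.078078 = 439.386636
V = π·1.5² × L = 7.068583 × 439.386636 = 3105.841111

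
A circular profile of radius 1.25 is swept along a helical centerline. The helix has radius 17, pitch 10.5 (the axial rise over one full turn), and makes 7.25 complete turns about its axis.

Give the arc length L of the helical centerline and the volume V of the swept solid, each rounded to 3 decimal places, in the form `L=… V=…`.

L=778.135 V=3819.662

2πR = 2π·17 = 106.814150
per-turn = √(106.814150² + 10.5²) = √(11409.2627 + 110.25) = √11519.5127 = 107.328993
L = 7.25 × 107.328993 = 778.135198
V = π·1.25² × L = 4.908739 × 778.135198 = 3819.662219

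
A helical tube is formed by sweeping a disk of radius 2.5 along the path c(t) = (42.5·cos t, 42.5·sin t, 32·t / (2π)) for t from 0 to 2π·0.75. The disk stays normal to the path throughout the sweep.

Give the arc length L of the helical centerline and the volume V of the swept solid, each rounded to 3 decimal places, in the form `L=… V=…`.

L=201.709 V=3960.555

2πR = 2π·42.5 = 267.035376
per-turn = √(267.035376² + 32²) = √(71307.8918 + 1024) = √72331.8918 = 268.945890
L = 0.75 × 268.945890 = 201.709418
V = π·2.5² × L = 19.634954 × 201.709418 = 3960.555152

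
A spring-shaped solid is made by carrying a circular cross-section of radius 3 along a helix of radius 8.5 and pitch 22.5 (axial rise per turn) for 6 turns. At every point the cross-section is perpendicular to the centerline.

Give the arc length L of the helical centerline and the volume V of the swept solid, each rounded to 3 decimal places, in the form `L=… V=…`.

L=347.719 V=9831.517

2πR = 2π·8.5 = 53.407075
per-turn = √(53.407075² + 22.5²) = √(2852.3157 + 506.25) = √3358.5657 = 57.953133
L = 6 × 57.953133 = 347.718800
V = π·3² × L = 28.274334 × 347.718800 = 9831.517461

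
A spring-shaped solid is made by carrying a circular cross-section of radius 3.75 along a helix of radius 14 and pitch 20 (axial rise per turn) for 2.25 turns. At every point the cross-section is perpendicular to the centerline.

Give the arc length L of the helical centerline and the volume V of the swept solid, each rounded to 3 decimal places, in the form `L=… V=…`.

L=202.972 V=8967.009

2πR = 2π·14 = 87.964594
per-turn = √(87.964594² + 20²) = √(7737.7699 + 400) = √8137.7699 = 90.209588
L = 2.25 × 90.209588 = 202.971574
V = π·3.75² × L = 44.178647 × 202.971574 = 8967.009458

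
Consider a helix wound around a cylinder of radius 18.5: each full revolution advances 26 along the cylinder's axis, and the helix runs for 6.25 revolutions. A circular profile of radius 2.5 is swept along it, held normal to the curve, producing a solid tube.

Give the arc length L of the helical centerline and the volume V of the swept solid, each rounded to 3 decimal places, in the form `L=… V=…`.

L=744.445 V=14617.149

2πR = 2π·18.5 = 116.238928
per-turn = √(116.238928² + 26²) = √(13511.4884 + 676) = √14187.4884 = 119.111244
L = 6.25 × 119.111244 = 744.445274
V = π·2.5² × L = 19.634954 × 744.445274 = 14617.148782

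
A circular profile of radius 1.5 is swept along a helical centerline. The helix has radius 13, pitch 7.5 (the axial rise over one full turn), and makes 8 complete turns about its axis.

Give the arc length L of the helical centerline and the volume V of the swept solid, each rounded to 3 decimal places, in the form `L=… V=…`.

L=656.200 V=4638.405

2πR = 2π·13 = 81.681409
per-turn = √(81.681409² + 7.5²) = √(6671.8526 + 56.25) = √6728.1026 = 82.025012
L = 8 × 82.025012 = 656.200095
V = π·1.5² × L = 7.068583 × 656.200095 = 4638.405146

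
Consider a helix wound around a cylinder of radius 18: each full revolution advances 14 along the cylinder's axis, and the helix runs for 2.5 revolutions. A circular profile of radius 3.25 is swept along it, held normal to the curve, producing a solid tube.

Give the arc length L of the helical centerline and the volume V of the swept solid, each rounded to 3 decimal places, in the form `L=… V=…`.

L=284.901 V=9453.903

2πR = 2π·18 = 113.097336
per-turn = √(113.097336² + 14²) = √(12791.0073 + 196) = √12987.0073 = 113.960552
L = 2.5 × 113.960552 = 284.901379
V = π·3.25² × L = 33.183072 × 284.901379 = 9453.903081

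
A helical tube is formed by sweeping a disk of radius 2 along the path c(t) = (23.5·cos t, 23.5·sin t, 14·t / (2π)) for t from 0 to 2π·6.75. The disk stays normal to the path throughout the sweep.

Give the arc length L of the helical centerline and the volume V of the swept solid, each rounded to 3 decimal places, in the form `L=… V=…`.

2πR = 2π·23.5 = 147.654855
per-turn = √(147.654855² + 14²) = √(21801.9561 + 196) = √21997.9561 = 148.317080
L = 6.75 × 148.317080 = 1001.140288
V = π·2² × L = 12.566371 × 1001.140288 = 12580.699893

L=1001.140 V=12580.700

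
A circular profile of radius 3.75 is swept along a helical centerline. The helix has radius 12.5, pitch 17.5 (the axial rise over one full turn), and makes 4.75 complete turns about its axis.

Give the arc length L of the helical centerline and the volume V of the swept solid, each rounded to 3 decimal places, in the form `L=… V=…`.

2πR = 2π·12.5 = 78.539816
per-turn = √(78.539816² + 17.5²) = √(6168.5028 + 306.25) = √6474.7528 = 80.465848
L = 4.75 × 80.465848 = 382.212780
V = π·3.75² × L = 44.178647 × 382.212780 = 16885.643354

L=382.213 V=16885.643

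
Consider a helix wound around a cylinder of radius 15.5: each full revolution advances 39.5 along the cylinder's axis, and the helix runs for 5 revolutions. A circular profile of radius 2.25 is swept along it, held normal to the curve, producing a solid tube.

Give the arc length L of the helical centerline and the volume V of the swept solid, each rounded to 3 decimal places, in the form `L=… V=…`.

2πR = 2π·15.5 = 97.389372
per-turn = √(97.389372² + 39.5²) = √(9484.6898 + 1560.25) = √11044.9398 = 105.094909
L = 5 × 105.094909 = 525.474543
V = π·2.25² × L = 15.904313 × 525.474543 = 8357.311511

L=525.475 V=8357.312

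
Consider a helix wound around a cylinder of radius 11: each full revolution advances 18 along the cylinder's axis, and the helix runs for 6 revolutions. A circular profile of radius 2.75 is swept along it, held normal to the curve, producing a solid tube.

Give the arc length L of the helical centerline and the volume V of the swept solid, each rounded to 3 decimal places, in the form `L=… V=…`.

L=428.523 V=10180.976

2πR = 2π·11 = 69.115038
per-turn = √(69.115038² + 18²) = √(4776.8885 + 324) = √5100.8885 = 71.420505
L = 6 × 71.420505 = 428.523030
V = π·2.75² × L = 23.758294 × 428.523030 = 10180.976318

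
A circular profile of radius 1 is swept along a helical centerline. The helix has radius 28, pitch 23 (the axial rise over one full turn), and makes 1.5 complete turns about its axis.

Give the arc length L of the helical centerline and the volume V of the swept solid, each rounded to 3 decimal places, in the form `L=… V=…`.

2πR = 2π·28 = 175.929189
per-turn = √(175.929189² + 23²) = √(30951.0794 + 529) = √31480.0794 = 177.426265
L = 1.5 × 177.426265 = 266.139397
V = π·1² × L = 3.141593 × 266.139397 = 836.101575

L=266.139 V=836.102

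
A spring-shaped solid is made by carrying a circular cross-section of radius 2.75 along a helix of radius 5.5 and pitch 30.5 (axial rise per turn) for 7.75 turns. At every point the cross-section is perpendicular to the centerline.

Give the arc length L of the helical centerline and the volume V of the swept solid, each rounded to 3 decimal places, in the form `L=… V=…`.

2πR = 2π·5.5 = 34.557519
per-turn = √(34.557519² + 30.5²) = √(1194.2221 + 930.25) = √2124.4721 = 46.091996
L = 7.75 × 46.091996 = 357.212972
V = π·2.75² × L = 23.758294 × 357.212972 = 8486.770971

L=357.213 V=8486.771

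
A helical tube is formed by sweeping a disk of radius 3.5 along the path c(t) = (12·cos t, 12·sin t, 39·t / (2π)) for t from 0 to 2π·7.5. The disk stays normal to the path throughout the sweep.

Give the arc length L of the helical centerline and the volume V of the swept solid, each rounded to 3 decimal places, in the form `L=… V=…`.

L=636.656 V=24501.411

2πR = 2π·12 = 75.398224
per-turn = √(75.398224² + 39²) = √(5684.8921 + 1521) = √7205.8921 = 84.887526
L = 7.5 × 84.887526 = 636.656448
V = π·3.5² × L = 38.484510 × 636.656448 = 24501.411438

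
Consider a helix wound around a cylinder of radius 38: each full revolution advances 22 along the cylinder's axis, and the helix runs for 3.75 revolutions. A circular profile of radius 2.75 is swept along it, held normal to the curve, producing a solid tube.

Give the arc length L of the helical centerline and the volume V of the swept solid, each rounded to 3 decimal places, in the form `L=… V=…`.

2πR = 2π·38 = 238.761042
per-turn = √(238.761042² + 22²) = √(57006.8350 + 484) = √57490.8350 = 239.772465
L = 3.75 × 239.772465 = 899.146744
V = π·2.75² × L = 23.758294 × 899.146744 = 21362.193094

L=899.147 V=21362.193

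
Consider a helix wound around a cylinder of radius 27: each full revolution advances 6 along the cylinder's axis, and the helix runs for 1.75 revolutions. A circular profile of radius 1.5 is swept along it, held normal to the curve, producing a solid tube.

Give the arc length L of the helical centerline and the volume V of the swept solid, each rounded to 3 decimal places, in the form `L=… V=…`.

L=297.066 V=2099.837

2πR = 2π·27 = 169.646003
per-turn = √(169.646003² + 6²) = √(28779.7664 + 36) = √28815.7664 = 169.752073
L = 1.75 × 169.752073 = 297.066129
V = π·1.5² × L = 7.068583 × 297.066129 = 2099.836726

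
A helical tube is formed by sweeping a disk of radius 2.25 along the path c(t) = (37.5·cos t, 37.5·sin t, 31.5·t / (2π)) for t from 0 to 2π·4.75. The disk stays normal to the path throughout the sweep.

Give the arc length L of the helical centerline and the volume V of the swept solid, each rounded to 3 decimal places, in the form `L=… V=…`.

L=1129.150 V=17958.351

2πR = 2π·37.5 = 235.619449
per-turn = √(235.619449² + 31.5²) = √(55516.5248 + 992.25) = √56508.7748 = 237.715744
L = 4.75 × 237.715744 = 1129.149782
V = π·2.25² × L = 15.904313 × 1129.149782 = 17958.351343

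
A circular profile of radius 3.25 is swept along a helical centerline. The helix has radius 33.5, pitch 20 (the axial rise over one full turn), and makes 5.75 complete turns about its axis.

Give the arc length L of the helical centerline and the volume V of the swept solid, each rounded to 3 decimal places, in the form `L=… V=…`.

2πR = 2π·33.5 = 210.486708
per-turn = √(210.486708² + 20²) = √(44304.6542 + 400) = √44704.6542 = 211.434752
L = 5.75 × 211.434752 = 1215.749821
V = π·3.25² × L = 33.183072 × 1215.749821 = 40342.314346

L=1215.750 V=40342.314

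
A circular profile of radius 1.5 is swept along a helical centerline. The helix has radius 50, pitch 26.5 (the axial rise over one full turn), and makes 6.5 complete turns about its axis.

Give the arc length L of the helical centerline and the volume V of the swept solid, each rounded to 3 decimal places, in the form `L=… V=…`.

L=2049.287 V=14485.557

2πR = 2π·50 = 314.159265
per-turn = √(314.159265² + 26.5²) = √(98696.0440 + 702.25) = √99398.2940 = 315.274950
L = 6.5 × 315.274950 = 2049.287174
V = π·1.5² × L = 7.068583 × 2049.287174 = 14485.557445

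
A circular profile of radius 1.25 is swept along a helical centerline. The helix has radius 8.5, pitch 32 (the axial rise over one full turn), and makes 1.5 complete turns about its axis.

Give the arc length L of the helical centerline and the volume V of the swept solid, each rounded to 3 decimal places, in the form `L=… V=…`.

2πR = 2π·8.5 = 53.407075
per-turn = √(53.407075² + 32²) = √(2852.3157 + 1024) = √3876.3157 = 62.260065
L = 1.5 × 62.260065 = 93.390097
V = π·1.25² × L = 4.908739 × 93.390097 = 458.427568

L=93.390 V=458.428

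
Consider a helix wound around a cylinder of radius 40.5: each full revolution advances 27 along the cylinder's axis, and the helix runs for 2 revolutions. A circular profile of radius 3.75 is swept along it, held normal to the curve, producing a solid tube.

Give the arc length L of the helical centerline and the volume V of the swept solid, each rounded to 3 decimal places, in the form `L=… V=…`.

2πR = 2π·40.5 = 254.469005
per-turn = √(254.469005² + 27²) = √(64754.4745 + 729) = √65483.4745 = 255.897391
L = 2 × 255.897391 = 511.794781
V = π·3.75² × L = 44.178647 × 511.794781 = 22610.400810

L=511.795 V=22610.401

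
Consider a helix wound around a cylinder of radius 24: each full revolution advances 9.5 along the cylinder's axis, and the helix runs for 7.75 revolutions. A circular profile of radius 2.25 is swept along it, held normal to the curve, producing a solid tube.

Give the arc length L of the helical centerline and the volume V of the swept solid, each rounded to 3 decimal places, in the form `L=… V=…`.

L=1170.989 V=18623.780

2πR = 2π·24 = 150.796447
per-turn = √(150.796447² + 9.5²) = √(22739.5685 + 90.25) = √22829.8185 = 151.095395
L = 7.75 × 151.095395 = 1170.989315
V = π·2.25² × L = 15.904313 × 1170.989315 = 18623.780363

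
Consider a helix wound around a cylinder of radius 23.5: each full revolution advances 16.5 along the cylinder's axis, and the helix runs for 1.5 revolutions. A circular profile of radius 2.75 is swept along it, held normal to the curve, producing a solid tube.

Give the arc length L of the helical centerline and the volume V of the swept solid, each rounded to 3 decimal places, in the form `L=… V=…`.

2πR = 2π·23.5 = 147.654855
per-turn = √(147.654855² + 16.5²) = √(21801.9561 + 272.25) = √22074.2061 = 148.573908
L = 1.5 × 148.573908 = 222.860862
V = π·2.75² × L = 23.758294 × 222.860862 = 5294.793977

L=222.861 V=5294.794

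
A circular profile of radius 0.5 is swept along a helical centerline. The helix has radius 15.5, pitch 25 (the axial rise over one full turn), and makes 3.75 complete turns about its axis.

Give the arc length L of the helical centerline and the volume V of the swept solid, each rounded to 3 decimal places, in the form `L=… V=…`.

2πR = 2π·15.5 = 97.389372
per-turn = √(97.389372² + 25²) = √(9484.6898 + 625) = √10109.6898 = 100.546953
L = 3.75 × 100.546953 = 377.051075
V = π·0.5² × L = 0.785398 × 377.051075 = 296.135222

L=377.051 V=296.135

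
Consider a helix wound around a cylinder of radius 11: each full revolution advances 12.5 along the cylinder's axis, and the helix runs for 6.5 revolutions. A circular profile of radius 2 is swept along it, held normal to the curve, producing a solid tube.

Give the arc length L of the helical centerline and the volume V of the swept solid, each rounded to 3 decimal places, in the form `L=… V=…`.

2πR = 2π·11 = 69.115038
per-turn = √(69.115038² + 12.5²) = √(4776.8885 + 156.25) = √4933.1385 = 70.236305
L = 6.5 × 70.236305 = 456.535982
V = π·2² × L = 12.566371 × 456.535982 = 5737.000349

L=456.536 V=5737.000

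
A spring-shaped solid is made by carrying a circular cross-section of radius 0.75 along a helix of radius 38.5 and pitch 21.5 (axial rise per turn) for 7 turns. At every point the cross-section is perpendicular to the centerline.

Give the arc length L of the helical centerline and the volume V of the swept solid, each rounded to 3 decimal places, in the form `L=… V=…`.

L=1699.993 V=3004.136

2πR = 2π·38.5 = 241.902634
per-turn = √(241.902634² + 21.5²) = √(58516.8845 + 462.25) = √58979.1345 = 242.856201
L = 7 × 242.856201 = 1699.993409
V = π·0.75² × L = 1.767146 × 1699.993409 = 3004.136328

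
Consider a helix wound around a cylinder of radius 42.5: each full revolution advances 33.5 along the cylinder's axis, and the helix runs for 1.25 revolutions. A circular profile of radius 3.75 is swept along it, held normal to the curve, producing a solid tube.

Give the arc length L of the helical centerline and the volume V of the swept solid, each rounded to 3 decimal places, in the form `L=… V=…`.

L=336.411 V=14862.165

2πR = 2π·42.5 = 267.035376
per-turn = √(267.035376² + 33.5²) = √(71307.8918 + 1122.25) = √72430.1418 = 269.128486
L = 1.25 × 269.128486 = 336.410607
V = π·3.75² × L = 44.178647 × 336.410607 = 14862.165354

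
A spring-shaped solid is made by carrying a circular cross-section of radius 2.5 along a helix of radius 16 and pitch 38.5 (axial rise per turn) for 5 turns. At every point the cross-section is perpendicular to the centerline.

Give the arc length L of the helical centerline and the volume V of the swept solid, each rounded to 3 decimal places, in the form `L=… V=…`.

L=538.255 V=10568.606

2πR = 2π·16 = 100.530965
per-turn = √(100.530965² + 38.5²) = √(10106.4749 + 1482.25) = √11588.7249 = 107.650940
L = 5 × 107.650940 = 538.254701
V = π·2.5² × L = 19.634954 × 538.254701 = 10568.606331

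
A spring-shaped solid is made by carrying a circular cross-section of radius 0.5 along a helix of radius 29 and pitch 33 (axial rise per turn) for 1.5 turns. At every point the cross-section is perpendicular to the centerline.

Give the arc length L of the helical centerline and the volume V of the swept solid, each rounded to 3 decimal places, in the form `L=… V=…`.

2πR = 2π·29 = 182.212374
per-turn = √(182.212374² + 33²) = √(33201.3492 + 1089) = √34290.3492 = 185.176535
L = 1.5 × 185.176535 = 277.764803
V = π·0.5² × L = 0.785398 × 277.764803 = 218.155966

L=277.765 V=218.156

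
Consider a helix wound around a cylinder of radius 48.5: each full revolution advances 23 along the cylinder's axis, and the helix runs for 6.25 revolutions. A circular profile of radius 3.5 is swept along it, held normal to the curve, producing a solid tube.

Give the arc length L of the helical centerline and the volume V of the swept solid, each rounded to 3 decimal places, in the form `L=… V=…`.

2πR = 2π·48.5 = 304.734487
per-turn = √(304.734487² + 23²) = √(92863.1078 + 529) = √93392.1078 = 305.601224
L = 6.25 × 305.601224 = 1910.007647
V = π·3.5² × L = 38.484510 × 1910.007647 = 73505.708401

L=1910.008 V=73505.708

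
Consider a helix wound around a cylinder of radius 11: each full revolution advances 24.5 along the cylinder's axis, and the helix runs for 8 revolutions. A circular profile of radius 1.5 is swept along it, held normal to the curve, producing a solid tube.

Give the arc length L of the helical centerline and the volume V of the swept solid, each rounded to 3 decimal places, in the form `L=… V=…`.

L=586.632 V=4146.656

2πR = 2π·11 = 69.115038
per-turn = √(69.115038² + 24.5²) = √(4776.8885 + 600.25) = √5377.1385 = 73.328975
L = 8 × 73.328975 = 586.631798
V = π·1.5² × L = 7.068583 × 586.631798 = 4146.655828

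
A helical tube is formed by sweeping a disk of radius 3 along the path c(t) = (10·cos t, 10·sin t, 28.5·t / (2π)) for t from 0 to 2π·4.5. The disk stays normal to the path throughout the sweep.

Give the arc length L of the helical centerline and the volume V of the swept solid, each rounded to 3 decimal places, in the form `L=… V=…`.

2πR = 2π·10 = 62.831853
per-turn = √(62.831853² + 28.5²) = √(3947.8418 + 812.25) = √4760.0918 = 68.993418
L = 4.5 × 68.993418 = 310.470382
V = π·3² × L = 28.274334 × 310.470382 = 8778.343243

L=310.470 V=8778.343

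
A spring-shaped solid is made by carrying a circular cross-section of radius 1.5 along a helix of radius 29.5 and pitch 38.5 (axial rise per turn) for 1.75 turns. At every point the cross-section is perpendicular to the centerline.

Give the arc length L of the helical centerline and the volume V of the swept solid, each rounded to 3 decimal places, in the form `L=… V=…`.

L=331.293 V=2341.771

2πR = 2π·29.5 = 185.353967
per-turn = √(185.353967² + 38.5²) = √(34356.0929 + 1482.25) = √35838.3429 = 189.310176
L = 1.75 × 189.310176 = 331.292809
V = π·1.5² × L = 7.068583 × 331.292809 = 2341.770873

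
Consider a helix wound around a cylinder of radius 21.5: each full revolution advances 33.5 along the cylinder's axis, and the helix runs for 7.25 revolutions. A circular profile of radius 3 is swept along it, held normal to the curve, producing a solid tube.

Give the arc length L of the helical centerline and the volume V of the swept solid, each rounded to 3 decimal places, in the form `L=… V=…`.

2πR = 2π·21.5 = 135.088484
per-turn = √(135.088484² + 33.5²) = √(18248.8985 + 1122.25) = √19371.1485 = 139.180274
L = 7.25 × 139.180274 = 1009.056983
V = π·3² × L = 28.274334 × 1009.056983 = 28530.414045

L=1009.057 V=28530.414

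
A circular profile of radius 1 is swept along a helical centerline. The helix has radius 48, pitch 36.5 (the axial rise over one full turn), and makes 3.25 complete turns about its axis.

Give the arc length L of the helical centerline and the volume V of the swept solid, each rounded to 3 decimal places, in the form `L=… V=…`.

2πR = 2π·48 = 301.592895
per-turn = √(301.592895² + 36.5²) = √(90958.2742 + 1332.25) = √92290.5242 = 303.793555
L = 3.25 × 303.793555 = 987.329054
V = π·1² × L = 3.141593 × 987.329054 = 3101.785704

L=987.329 V=3101.786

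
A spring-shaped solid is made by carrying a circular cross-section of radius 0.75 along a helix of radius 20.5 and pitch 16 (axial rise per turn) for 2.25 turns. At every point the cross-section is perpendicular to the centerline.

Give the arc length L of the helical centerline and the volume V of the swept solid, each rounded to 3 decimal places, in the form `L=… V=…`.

2πR = 2π·20.5 = 128.805299
per-turn = √(128.805299² + 16²) = √(16590.8050 + 256) = √16846.8050 = 129.795243
L = 2.25 × 129.795243 = 292.039296
V = π·0.75² × L = 1.767146 × 292.039296 = 516.076035

L=292.039 V=516.076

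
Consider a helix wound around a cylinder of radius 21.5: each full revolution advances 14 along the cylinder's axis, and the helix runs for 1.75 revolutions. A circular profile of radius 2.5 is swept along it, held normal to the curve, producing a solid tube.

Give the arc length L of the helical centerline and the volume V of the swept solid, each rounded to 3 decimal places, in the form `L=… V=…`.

2πR = 2π·21.5 = 135.088484
per-turn = √(135.088484² + 14²) = √(18248.8985 + 196) = √18444.8985 = 135.811997
L = 1.75 × 135.811997 = 237.670995
V = π·2.5² × L = 19.634954 × 237.670995 = 4666.659070

L=237.671 V=4666.659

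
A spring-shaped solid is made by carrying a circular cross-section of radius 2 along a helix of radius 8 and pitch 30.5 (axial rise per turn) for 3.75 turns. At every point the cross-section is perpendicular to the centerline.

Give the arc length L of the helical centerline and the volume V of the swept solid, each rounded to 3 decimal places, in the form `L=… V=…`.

2πR = 2π·8 = 50.265482
per-turn = √(50.265482² + 30.5²) = √(2526.6187 + 930.25) = √3456.8687 = 58.795142
L = 3.75 × 58.795142 = 220.481783
V = π·2² × L = 12.566371 × 220.481783 = 2770.655794

L=220.482 V=2770.656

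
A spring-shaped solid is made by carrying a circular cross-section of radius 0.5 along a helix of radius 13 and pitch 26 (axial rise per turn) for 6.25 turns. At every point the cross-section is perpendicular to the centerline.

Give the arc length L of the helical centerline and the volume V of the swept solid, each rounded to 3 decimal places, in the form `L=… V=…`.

L=535.748 V=420.775

2πR = 2π·13 = 81.681409
per-turn = √(81.681409² + 26²) = √(6671.8526 + 676) = √7347.8526 = 85.719616
L = 6.25 × 85.719616 = 535.747600
V = π·0.5² × L = 0.785398 × 535.747600 = 420.775181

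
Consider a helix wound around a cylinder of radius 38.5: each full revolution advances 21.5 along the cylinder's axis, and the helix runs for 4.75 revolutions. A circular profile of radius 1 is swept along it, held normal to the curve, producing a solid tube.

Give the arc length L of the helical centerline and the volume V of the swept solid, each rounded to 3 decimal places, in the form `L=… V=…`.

2πR = 2π·38.5 = 241.902634
per-turn = √(241.902634² + 21.5²) = √(58516.8845 + 462.25) = √58979.1345 = 242.856201
L = 4.75 × 242.856201 = 1153.566956
V = π·1² × L = 3.141593 × 1153.566956 = 3624.037474

L=1153.567 V=3624.037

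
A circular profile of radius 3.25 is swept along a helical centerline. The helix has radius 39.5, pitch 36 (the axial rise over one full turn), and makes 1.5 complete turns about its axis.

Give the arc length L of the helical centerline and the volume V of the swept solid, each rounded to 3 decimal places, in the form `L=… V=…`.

2πR = 2π·39.5 = 248.185820
per-turn = √(248.185820² + 36²) = √(61596.2011 + 1296) = √62892.2011 = 250.783175
L = 1.5 × 250.783175 = 376.174763
V = π·3.25² × L = 33.183072 × 376.174763 = 12482.634401

L=376.175 V=12482.634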